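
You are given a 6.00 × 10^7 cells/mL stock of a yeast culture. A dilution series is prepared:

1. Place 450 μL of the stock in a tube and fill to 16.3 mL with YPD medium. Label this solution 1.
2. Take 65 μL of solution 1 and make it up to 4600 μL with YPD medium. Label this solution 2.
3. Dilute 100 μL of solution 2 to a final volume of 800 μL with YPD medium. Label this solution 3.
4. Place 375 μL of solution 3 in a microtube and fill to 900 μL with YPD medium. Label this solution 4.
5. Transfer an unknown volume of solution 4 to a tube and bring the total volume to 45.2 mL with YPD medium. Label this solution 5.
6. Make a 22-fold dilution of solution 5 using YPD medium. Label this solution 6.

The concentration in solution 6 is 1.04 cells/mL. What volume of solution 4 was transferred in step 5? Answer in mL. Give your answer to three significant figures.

Step 1: 450 μL brought to 16.3 mL → factor 16300/450 = 36.222
Step 2: 65 μL brought to 4600 μL → factor 4600/65 = 70.769
Step 3: 100 μL brought to 800 μL → factor 800/100 = 8
Step 4: 375 μL brought to 900 μL → factor 900/375 = 2.4
Step 5: v brought to 45.2 mL → factor = 45.2 mL/v
Step 6: 22-fold → factor 22
Product of known-step factors = 1.0828 × 10^6
Overall factor = 6.00 × 10^7 cells/mL / (1.04 cells/mL) = 5.7692 × 10^7
Step-5 factor = 5.7692 × 10^7 / 1.0828 × 10^6 = 53.281
v = 45.2 mL / 53.281 = 0.848 mL

0.848 mL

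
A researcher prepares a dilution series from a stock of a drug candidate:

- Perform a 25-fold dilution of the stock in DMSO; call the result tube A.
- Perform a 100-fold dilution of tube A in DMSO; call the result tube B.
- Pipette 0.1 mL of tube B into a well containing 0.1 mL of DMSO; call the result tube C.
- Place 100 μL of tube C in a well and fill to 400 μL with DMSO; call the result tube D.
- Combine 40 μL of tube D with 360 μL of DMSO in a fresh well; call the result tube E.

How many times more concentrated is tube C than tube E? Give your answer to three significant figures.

40.0

Step 1: 25-fold → factor 25
Step 2: 100-fold → factor 100
Step 3: 0.1 mL + 0.1 mL = 0.2 mL total → factor 0.2/0.1 = 2
Step 4: 100 μL brought to 400 μL → factor 400/100 = 4
Step 5: 40 μL + 360 μL = 400 μL total → factor 400/40 = 10
Dilution factor to tube C = 5000; to tube E = 2 × 10^5
[tube C]/[tube E] = (factor to tube E)/(factor to tube C) = 2 × 10^5/5000 = 40.0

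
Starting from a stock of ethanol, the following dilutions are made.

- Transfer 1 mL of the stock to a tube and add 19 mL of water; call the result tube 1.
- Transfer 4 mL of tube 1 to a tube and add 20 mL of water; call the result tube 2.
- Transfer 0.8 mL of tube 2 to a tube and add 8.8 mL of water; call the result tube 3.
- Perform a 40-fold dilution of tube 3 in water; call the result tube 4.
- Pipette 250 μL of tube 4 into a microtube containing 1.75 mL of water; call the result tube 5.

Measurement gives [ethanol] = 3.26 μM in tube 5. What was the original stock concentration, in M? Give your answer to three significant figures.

Step 1: 1 mL + 19 mL = 20 mL total → factor 20/1 = 20
Step 2: 4 mL + 20 mL = 24 mL total → factor 24/4 = 6
Step 3: 0.8 mL + 8.8 mL = 9.6 mL total → factor 9.6/0.8 = 12
Step 4: 40-fold → factor 40
Step 5: 250 μL + 1.75 mL = 2000 μL total → factor 2000/250 = 8
Overall dilution factor = 20 × 6 × 12 × 40 × 8 = 4.608 × 10^5
Stock = 3.26 μM × 4.608 × 10^5 = 1.502 × 10^6 μM = 1.50 M

1.50 M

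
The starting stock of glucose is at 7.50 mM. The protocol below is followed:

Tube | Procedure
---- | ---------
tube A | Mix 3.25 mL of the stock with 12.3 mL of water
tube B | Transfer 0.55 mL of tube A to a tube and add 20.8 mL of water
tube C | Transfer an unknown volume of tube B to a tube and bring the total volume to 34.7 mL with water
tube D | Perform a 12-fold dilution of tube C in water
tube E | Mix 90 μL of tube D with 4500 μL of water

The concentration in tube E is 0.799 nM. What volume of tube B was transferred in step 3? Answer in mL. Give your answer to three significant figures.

0.420 mL

Step 1: 3.25 mL + 12.3 mL = 15.55 mL total → factor 15.55/3.25 = 4.7846
Step 2: 0.55 mL + 20.8 mL = 21.35 mL total → factor 21.35/0.55 = 38.818
Step 3: v brought to 34.7 mL → factor = 34.7 mL/v
Step 4: 12-fold → factor 12
Step 5: 90 μL + 4500 μL = 4590 μL total → factor 4590/90 = 51
Product of known-step factors = 1.1367 × 10^5
Overall factor = 7.50 mM / (0.799 nM) = 9.3867 × 10^6
Step-3 factor = 9.3867 × 10^6 / 1.1367 × 10^5 = 82.581
v = 34.7 mL / 82.581 = 0.420 mL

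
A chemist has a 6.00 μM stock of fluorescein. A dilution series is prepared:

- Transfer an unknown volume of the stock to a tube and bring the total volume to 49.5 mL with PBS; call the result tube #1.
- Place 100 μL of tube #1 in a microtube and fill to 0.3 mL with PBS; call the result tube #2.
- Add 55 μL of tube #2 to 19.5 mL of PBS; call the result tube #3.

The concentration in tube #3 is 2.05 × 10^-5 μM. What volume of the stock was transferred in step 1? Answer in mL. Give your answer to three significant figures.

0.180 mL

Step 1: v brought to 49.5 mL → factor = 49.5 mL/v
Step 2: 100 μL brought to 0.3 mL → factor 300/100 = 3
Step 3: 55 μL + 19.5 mL = 19555 μL total → factor 19555/55 = 355.55
Product of known-step factors = 1066.6
Overall factor = 6.00 μM / (2.05 × 10^-5 μM) = 2.9268 × 10^5
Step-1 factor = 2.9268 × 10^5 / 1066.6 = 274.4
v = 49.5 mL / 274.4 = 0.180 mL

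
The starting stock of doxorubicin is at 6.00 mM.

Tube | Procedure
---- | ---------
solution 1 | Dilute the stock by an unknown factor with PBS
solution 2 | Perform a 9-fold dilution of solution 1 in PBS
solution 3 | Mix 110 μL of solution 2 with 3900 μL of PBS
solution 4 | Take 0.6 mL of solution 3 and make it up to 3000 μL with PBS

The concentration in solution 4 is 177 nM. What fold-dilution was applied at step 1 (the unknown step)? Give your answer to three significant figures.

20.7-fold

Step 1: unknown factor x
Step 2: 9-fold → factor 9
Step 3: 110 μL + 3900 μL = 4010 μL total → factor 4010/110 = 36.455
Step 4: 0.6 mL brought to 3000 μL → factor 3/0.6 = 5
Product of known-step factors = 1640.5
Overall factor = 6.00 mM / (177 nM) = 33898
x = 33898 / 1640.5 = 20.7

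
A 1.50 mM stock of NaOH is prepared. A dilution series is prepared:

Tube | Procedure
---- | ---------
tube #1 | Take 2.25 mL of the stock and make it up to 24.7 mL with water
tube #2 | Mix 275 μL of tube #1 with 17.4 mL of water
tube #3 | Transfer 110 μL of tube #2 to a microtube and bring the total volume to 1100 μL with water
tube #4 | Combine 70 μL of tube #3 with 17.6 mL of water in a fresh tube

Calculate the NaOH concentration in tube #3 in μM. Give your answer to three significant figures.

Step 1: 2.25 mL brought to 24.7 mL → factor 24.7/2.25 = 10.978
Step 2: 275 μL + 17.4 mL = 17675 μL total → factor 17675/275 = 64.273
Step 3: 110 μL brought to 1100 μL → factor 1100/110 = 10
Dilution factor through tube #3 = 10.978 × 64.273 × 10 = 7055.7
[tube #3] = 1.50 mM / 7055.7 = 0.0002126 mM = 0.213 μM

0.213 μM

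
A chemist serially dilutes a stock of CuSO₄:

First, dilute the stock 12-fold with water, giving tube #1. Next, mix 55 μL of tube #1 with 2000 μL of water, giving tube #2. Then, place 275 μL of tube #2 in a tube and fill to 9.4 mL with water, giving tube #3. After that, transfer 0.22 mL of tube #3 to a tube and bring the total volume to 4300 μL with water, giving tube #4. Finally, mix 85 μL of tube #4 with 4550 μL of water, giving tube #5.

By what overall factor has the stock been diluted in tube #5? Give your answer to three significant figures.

Step 1: 12-fold → factor 12
Step 2: 55 μL + 2000 μL = 2055 μL total → factor 2055/55 = 37.364
Step 3: 275 μL brought to 9.4 mL → factor 9400/275 = 34.182
Step 4: 0.22 mL brought to 4300 μL → factor 4.3/0.22 = 19.545
Step 5: 85 μL + 4550 μL = 4635 μL total → factor 4635/85 = 54.529
Overall dilution factor = 12 × 37.364 × 34.182 × 19.545 × 54.529 = 1.6334 × 10^7

1.63 × 10^7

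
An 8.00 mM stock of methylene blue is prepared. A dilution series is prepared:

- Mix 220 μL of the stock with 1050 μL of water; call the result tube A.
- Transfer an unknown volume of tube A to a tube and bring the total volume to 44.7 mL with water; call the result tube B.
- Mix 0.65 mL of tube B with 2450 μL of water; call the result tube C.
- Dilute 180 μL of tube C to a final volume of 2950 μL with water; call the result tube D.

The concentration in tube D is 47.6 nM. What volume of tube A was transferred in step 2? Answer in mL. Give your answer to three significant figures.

0.120 mL

Step 1: 220 μL + 1050 μL = 1270 μL total → factor 1270/220 = 5.7727
Step 2: v brought to 44.7 mL → factor = 44.7 mL/v
Step 3: 0.65 mL + 2450 μL = 3.1 mL total → factor 3.1/0.65 = 4.7692
Step 4: 180 μL brought to 2950 μL → factor 2950/180 = 16.389
Product of known-step factors = 451.21
Overall factor = 8.00 mM / (47.6 nM) = 1.6807 × 10^5
Step-2 factor = 1.6807 × 10^5 / 451.21 = 372.48
v = 44.7 mL / 372.48 = 0.120 mL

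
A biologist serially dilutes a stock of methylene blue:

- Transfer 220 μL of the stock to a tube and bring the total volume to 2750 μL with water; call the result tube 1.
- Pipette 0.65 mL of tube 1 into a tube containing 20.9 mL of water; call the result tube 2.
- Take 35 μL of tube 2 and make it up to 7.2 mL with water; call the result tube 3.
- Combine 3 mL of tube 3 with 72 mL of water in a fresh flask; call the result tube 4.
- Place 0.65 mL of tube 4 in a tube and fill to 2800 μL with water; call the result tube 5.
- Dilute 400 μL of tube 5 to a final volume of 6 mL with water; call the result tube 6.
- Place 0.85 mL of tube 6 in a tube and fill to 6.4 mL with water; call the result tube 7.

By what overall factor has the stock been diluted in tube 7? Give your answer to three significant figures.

1.04 × 10^9

Step 1: 220 μL brought to 2750 μL → factor 2750/220 = 12.5
Step 2: 0.65 mL + 20.9 mL = 21.55 mL total → factor 21.55/0.65 = 33.154
Step 3: 35 μL brought to 7.2 mL → factor 7200/35 = 205.71
Step 4: 3 mL + 72 mL = 75 mL total → factor 75/3 = 25
Step 5: 0.65 mL brought to 2800 μL → factor 2.8/0.65 = 4.3077
Step 6: 400 μL brought to 6 mL → factor 6000/400 = 15
Step 7: 0.85 mL brought to 6.4 mL → factor 6.4/0.85 = 7.5294
Overall dilution factor = 12.5 × 33.154 × 205.71 × 25 × 4.3077 × 15 × 7.5294 = 1.0369 × 10^9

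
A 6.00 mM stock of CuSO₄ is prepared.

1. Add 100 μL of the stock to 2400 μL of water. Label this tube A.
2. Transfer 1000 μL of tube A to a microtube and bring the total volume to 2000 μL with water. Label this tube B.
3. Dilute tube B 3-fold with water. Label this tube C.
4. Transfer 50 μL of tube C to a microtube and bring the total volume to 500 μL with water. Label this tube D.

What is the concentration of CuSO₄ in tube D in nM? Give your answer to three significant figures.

4.00 × 10^3 nM

Step 1: 100 μL + 2400 μL = 2500 μL total → factor 2500/100 = 25
Step 2: 1000 μL brought to 2000 μL → factor 2000/1000 = 2
Step 3: 3-fold → factor 3
Step 4: 50 μL brought to 500 μL → factor 500/50 = 10
Overall dilution factor = 25 × 2 × 3 × 10 = 1500
Final = 6.00 mM / 1500 = 0.004000 mM = 4.00 × 10^3 nM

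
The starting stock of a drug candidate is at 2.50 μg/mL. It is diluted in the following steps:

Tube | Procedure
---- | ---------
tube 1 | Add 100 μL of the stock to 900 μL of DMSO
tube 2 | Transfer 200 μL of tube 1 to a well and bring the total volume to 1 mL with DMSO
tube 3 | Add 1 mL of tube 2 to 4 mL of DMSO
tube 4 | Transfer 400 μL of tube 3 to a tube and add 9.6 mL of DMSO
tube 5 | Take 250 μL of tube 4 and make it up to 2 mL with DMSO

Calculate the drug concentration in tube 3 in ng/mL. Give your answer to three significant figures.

Step 1: 100 μL + 900 μL = 1000 μL total → factor 1000/100 = 10
Step 2: 200 μL brought to 1 mL → factor 1000/200 = 5
Step 3: 1 mL + 4 mL = 5 mL total → factor 5/1 = 5
Dilution factor through tube 3 = 10 × 5 × 5 = 250
[tube 3] = 2.50 μg/mL / 250 = 0.01000 μg/mL = 10.0 ng/mL

10.0 ng/mL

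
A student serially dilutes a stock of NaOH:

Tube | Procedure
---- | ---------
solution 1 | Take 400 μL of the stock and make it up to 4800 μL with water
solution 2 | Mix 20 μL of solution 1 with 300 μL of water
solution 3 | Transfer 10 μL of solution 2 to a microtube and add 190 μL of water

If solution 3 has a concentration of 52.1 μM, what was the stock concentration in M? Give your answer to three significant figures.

Step 1: 400 μL brought to 4800 μL → factor 4800/400 = 12
Step 2: 20 μL + 300 μL = 320 μL total → factor 320/20 = 16
Step 3: 10 μL + 190 μL = 200 μL total → factor 200/10 = 20
Overall dilution factor = 12 × 16 × 20 = 3840
Stock = 52.1 μM × 3840 = 2.001 × 10^5 μM = 0.200 M

0.200 M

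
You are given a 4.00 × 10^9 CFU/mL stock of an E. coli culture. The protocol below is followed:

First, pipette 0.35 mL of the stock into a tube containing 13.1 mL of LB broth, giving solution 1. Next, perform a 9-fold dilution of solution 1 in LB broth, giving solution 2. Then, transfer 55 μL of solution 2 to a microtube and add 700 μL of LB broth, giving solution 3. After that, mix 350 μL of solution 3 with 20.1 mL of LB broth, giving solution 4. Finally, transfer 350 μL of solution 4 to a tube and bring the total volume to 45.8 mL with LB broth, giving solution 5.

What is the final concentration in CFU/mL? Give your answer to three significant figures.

110 CFU/mL

Step 1: 0.35 mL + 13.1 mL = 13.45 mL total → factor 13.45/0.35 = 38.429
Step 2: 9-fold → factor 9
Step 3: 55 μL + 700 μL = 755 μL total → factor 755/55 = 13.727
Step 4: 350 μL + 20.1 mL = 20450 μL total → factor 20450/350 = 58.429
Step 5: 350 μL brought to 45.8 mL → factor 45800/350 = 130.86
Overall dilution factor = 38.429 × 9 × 13.727 × 58.429 × 130.86 = 3.63 × 10^7
Final = 4.00 × 10^9 CFU/mL / 3.63 × 10^7 = 110 CFU/mL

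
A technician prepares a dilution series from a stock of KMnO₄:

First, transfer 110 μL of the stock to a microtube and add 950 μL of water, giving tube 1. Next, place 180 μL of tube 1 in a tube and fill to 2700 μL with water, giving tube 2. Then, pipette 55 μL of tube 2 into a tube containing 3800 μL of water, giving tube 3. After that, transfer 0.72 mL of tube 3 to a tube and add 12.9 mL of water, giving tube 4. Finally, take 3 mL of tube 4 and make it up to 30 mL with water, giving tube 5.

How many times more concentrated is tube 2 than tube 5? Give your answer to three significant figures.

1.33 × 10^4

Step 1: 110 μL + 950 μL = 1060 μL total → factor 1060/110 = 9.6364
Step 2: 180 μL brought to 2700 μL → factor 2700/180 = 15
Step 3: 55 μL + 3800 μL = 3855 μL total → factor 3855/55 = 70.091
Step 4: 0.72 mL + 12.9 mL = 13.62 mL total → factor 13.62/0.72 = 18.917
Step 5: 3 mL brought to 30 mL → factor 30/3 = 10
Dilution factor to tube 2 = 144.55; to tube 5 = 1.9165 × 10^6
[tube 2]/[tube 5] = (factor to tube 5)/(factor to tube 2) = 1.9165 × 10^6/144.55 = 1.33 × 10^4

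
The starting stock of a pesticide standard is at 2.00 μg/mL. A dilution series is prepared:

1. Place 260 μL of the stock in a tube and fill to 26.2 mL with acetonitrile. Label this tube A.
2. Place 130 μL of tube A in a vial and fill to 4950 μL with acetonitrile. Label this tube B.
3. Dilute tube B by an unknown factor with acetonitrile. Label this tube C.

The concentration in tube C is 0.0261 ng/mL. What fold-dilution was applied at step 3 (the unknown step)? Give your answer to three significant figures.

Step 1: 260 μL brought to 26.2 mL → factor 26200/260 = 100.77
Step 2: 130 μL brought to 4950 μL → factor 4950/130 = 38.077
Step 3: unknown factor x
Product of known-step factors = 3837
Overall factor = 2.00 μg/mL / (0.0261 ng/mL) = 76628
x = 76628 / 3837 = 20.0

20.0-fold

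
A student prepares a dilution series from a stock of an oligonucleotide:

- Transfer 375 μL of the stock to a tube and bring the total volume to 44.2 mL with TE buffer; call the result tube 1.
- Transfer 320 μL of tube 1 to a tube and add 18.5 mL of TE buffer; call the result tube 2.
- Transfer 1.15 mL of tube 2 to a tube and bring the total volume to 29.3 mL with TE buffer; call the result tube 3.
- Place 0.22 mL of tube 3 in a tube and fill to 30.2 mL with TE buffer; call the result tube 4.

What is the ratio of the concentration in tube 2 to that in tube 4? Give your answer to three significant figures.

3.50 × 10^3

Step 1: 375 μL brought to 44.2 mL → factor 44200/375 = 117.87
Step 2: 320 μL + 18.5 mL = 18820 μL total → factor 18820/320 = 58.812
Step 3: 1.15 mL brought to 29.3 mL → factor 29.3/1.15 = 25.478
Step 4: 0.22 mL brought to 30.2 mL → factor 30.2/0.22 = 137.27
Dilution factor to tube 2 = 6932; to tube 4 = 2.4245 × 10^7
[tube 2]/[tube 4] = (factor to tube 4)/(factor to tube 2) = 2.4245 × 10^7/6932 = 3.50 × 10^3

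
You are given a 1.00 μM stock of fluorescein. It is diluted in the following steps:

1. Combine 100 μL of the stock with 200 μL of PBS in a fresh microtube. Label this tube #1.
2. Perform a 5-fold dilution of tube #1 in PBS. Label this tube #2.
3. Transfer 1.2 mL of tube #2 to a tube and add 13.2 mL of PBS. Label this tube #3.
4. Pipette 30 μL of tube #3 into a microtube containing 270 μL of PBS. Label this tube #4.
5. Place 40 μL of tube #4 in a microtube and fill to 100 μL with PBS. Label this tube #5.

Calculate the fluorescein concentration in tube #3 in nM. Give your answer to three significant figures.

5.56 nM

Step 1: 100 μL + 200 μL = 300 μL total → factor 300/100 = 3
Step 2: 5-fold → factor 5
Step 3: 1.2 mL + 13.2 mL = 14.4 mL total → factor 14.4/1.2 = 12
Dilution factor through tube #3 = 3 × 5 × 12 = 180
[tube #3] = 1.00 μM / 180 = 0.005556 μM = 5.56 nM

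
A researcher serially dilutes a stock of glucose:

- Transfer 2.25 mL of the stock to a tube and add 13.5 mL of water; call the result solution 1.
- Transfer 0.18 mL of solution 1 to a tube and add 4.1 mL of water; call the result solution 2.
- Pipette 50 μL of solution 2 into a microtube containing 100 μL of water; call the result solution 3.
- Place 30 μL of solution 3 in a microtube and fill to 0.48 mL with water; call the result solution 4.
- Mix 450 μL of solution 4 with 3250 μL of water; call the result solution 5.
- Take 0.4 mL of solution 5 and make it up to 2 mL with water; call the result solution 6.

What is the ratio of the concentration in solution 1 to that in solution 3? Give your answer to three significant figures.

71.3

Step 1: 2.25 mL + 13.5 mL = 15.75 mL total → factor 15.75/2.25 = 7
Step 2: 0.18 mL + 4.1 mL = 4.28 mL total → factor 4.28/0.18 = 23.778
Step 3: 50 μL + 100 μL = 150 μL total → factor 150/50 = 3
Dilution factor to solution 1 = 7; to solution 3 = 499.33
[solution 1]/[solution 3] = (factor to solution 3)/(factor to solution 1) = 499.33/7 = 71.3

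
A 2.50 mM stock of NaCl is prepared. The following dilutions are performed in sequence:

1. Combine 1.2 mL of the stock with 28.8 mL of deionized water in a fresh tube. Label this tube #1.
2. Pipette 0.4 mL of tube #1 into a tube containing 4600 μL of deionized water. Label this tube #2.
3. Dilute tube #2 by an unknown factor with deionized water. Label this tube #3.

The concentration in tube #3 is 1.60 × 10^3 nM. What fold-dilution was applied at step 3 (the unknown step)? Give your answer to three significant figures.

Step 1: 1.2 mL + 28.8 mL = 30 mL total → factor 30/1.2 = 25
Step 2: 0.4 mL + 4600 μL = 5 mL total → factor 5/0.4 = 12.5
Step 3: unknown factor x
Product of known-step factors = 312.5
Overall factor = 2.50 mM / (1.60 × 10^3 nM) = 1562.5
x = 1562.5 / 312.5 = 5.00

5.00-fold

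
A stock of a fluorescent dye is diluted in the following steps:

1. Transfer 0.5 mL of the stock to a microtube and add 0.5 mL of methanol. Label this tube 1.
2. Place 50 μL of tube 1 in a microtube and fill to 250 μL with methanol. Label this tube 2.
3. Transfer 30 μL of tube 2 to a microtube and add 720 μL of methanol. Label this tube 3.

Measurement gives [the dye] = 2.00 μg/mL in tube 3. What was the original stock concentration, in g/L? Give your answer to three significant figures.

0.500 g/L

Step 1: 0.5 mL + 0.5 mL = 1 mL total → factor 1/0.5 = 2
Step 2: 50 μL brought to 250 μL → factor 250/50 = 5
Step 3: 30 μL + 720 μL = 750 μL total → factor 750/30 = 25
Overall dilution factor = 2 × 5 × 25 = 250
Stock = 2.00 μg/mL × 250 = 500.0 μg/mL = 0.500 g/L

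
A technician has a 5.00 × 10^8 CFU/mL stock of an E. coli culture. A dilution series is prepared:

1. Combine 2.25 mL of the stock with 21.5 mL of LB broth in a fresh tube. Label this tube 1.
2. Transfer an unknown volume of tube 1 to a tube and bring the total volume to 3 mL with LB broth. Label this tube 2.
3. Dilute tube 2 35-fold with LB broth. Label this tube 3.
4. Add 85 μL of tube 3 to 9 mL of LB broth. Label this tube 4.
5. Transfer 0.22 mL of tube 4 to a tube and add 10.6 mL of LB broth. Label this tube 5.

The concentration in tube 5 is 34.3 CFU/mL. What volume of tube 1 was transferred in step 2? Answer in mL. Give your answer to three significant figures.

0.400 mL

Step 1: 2.25 mL + 21.5 mL = 23.75 mL total → factor 23.75/2.25 = 10.556
Step 2: v brought to 3 mL → factor = 3 mL/v
Step 3: 35-fold → factor 35
Step 4: 85 μL + 9 mL = 9085 μL total → factor 9085/85 = 106.88
Step 5: 0.22 mL + 10.6 mL = 10.82 mL total → factor 10.82/0.22 = 49.182
Product of known-step factors = 1.942 × 10^6
Overall factor = 5.00 × 10^8 CFU/mL / (34.3 CFU/mL) = 1.4577 × 10^7
Step-2 factor = 1.4577 × 10^7 / 1.942 × 10^6 = 7.5061
v = 3 mL / 7.5061 = 0.400 mL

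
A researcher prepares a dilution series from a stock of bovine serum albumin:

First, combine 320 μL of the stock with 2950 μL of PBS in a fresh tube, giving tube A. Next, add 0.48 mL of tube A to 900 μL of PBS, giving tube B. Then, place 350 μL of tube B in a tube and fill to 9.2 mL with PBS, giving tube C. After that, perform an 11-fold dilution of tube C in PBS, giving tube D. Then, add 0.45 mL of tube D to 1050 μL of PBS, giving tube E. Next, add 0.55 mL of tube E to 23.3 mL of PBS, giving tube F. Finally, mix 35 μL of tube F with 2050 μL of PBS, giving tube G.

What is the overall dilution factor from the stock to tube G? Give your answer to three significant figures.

Step 1: 320 μL + 2950 μL = 3270 μL total → factor 3270/320 = 10.219
Step 2: 0.48 mL + 900 μL = 1.38 mL total → factor 1.38/0.48 = 2.875
Step 3: 350 μL brought to 9.2 mL → factor 9200/350 = 26.286
Step 4: 11-fold → factor 11
Step 5: 0.45 mL + 1050 μL = 1.5 mL total → factor 1.5/0.45 = 3.3333
Step 6: 0.55 mL + 23.3 mL = 23.85 mL total → factor 23.85/0.55 = 43.364
Step 7: 35 μL + 2050 μL = 2085 μL total → factor 2085/35 = 59.571
Overall dilution factor = 10.219 × 2.875 × 26.286 × 11 × 3.3333 × 43.364 × 59.571 = 7.3146 × 10^7

7.31 × 10^7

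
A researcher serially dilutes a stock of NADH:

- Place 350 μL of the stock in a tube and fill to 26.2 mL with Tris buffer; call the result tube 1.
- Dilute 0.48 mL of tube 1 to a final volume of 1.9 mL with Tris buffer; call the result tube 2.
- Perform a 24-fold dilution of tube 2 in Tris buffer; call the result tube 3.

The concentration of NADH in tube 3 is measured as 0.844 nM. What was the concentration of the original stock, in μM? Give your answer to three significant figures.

Step 1: 350 μL brought to 26.2 mL → factor 26200/350 = 74.857
Step 2: 0.48 mL brought to 1.9 mL → factor 1.9/0.48 = 3.9583
Step 3: 24-fold → factor 24
Overall dilution factor = 74.857 × 3.9583 × 24 = 7111.4
Stock = 0.844 nM × 7111.4 = 6002 nM = 6.00 μM

6.00 μM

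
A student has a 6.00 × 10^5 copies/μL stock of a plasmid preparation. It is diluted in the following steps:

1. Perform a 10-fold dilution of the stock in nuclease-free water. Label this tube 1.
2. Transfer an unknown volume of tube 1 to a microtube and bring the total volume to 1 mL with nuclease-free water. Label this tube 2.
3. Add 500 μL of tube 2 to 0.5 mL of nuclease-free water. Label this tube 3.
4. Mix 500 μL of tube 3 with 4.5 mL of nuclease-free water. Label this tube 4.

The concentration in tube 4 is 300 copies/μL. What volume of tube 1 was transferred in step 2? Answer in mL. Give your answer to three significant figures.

Step 1: 10-fold → factor 10
Step 2: v brought to 1 mL → factor = 1 mL/v
Step 3: 500 μL + 0.5 mL = 1000 μL total → factor 1000/500 = 2
Step 4: 500 μL + 4.5 mL = 5000 μL total → factor 5000/500 = 10
Product of known-step factors = 200
Overall factor = 6.00 × 10^5 copies/μL / (300 copies/μL) = 2000
Step-2 factor = 2000 / 200 = 10
v = 1 mL / 10 = 0.100 mL

0.100 mL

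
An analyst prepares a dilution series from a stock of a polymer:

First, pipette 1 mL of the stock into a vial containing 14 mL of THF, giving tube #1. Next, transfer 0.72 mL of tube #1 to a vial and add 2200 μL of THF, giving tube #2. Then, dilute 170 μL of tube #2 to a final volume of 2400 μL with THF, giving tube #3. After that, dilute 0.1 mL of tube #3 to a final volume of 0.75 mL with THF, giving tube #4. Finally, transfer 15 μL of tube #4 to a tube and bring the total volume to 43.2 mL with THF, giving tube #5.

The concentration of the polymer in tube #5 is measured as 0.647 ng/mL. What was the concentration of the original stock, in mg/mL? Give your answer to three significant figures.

12.0 mg/mL

Step 1: 1 mL + 14 mL = 15 mL total → factor 15/1 = 15
Step 2: 0.72 mL + 2200 μL = 2.92 mL total → factor 2.92/0.72 = 4.0556
Step 3: 170 μL brought to 2400 μL → factor 2400/170 = 14.118
Step 4: 0.1 mL brought to 0.75 mL → factor 0.75/0.1 = 7.5
Step 5: 15 μL brought to 43.2 mL → factor 43200/15 = 2880
Overall dilution factor = 15 × 4.0556 × 14.118 × 7.5 × 2880 = 1.8551 × 10^7
Stock = 0.647 ng/mL × 1.8551 × 10^7 = 1.200 × 10^7 ng/mL = 12.0 mg/mL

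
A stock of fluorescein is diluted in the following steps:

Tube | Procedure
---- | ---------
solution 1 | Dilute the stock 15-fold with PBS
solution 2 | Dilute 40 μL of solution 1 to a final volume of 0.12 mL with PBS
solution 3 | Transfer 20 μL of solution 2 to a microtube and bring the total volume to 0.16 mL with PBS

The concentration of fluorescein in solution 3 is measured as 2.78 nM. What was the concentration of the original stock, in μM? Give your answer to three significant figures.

Step 1: 15-fold → factor 15
Step 2: 40 μL brought to 0.12 mL → factor 120/40 = 3
Step 3: 20 μL brought to 0.16 mL → factor 160/20 = 8
Overall dilution factor = 15 × 3 × 8 = 360
Stock = 2.78 nM × 360 = 1001 nM = 1.00 μM

1.00 μM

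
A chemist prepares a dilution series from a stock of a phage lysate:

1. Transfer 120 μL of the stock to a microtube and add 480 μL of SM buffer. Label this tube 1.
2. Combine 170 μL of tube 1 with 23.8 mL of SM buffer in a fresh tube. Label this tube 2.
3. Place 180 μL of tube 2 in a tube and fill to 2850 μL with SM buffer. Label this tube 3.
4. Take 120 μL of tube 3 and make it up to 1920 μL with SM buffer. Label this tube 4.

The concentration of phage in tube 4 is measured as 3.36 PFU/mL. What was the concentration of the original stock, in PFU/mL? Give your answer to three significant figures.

6.00 × 10^5 PFU/mL

Step 1: 120 μL + 480 μL = 600 μL total → factor 600/120 = 5
Step 2: 170 μL + 23.8 mL = 23970 μL total → factor 23970/170 = 141
Step 3: 180 μL brought to 2850 μL → factor 2850/180 = 15.833
Step 4: 120 μL brought to 1920 μL → factor 1920/120 = 16
Overall dilution factor = 5 × 141 × 15.833 × 16 = 1.786 × 10^5
Stock = 3.36 PFU/mL × 1.786 × 10^5 = 6.00 × 10^5 PFU/mL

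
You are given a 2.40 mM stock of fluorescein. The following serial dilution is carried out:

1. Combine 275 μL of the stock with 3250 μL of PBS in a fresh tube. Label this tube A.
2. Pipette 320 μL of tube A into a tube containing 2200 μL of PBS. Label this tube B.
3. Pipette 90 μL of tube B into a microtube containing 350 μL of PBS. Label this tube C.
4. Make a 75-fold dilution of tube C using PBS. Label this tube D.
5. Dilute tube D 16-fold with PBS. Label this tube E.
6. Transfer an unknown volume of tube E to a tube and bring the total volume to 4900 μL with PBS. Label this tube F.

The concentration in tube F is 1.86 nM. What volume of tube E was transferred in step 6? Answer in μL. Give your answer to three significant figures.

2.25 × 10^3 μL

Step 1: 275 μL + 3250 μL = 3525 μL total → factor 3525/275 = 12.818
Step 2: 320 μL + 2200 μL = 2520 μL total → factor 2520/320 = 7.875
Step 3: 90 μL + 350 μL = 440 μL total → factor 440/90 = 4.8889
Step 4: 75-fold → factor 75
Step 5: 16-fold → factor 16
Step 6: v brought to 4900 μL → factor = 4900 μL/v
Product of known-step factors = 5.922 × 10^5
Overall factor = 2.40 mM / (1.86 nM) = 1.2903 × 10^6
Step-6 factor = 1.2903 × 10^6 / 5.922 × 10^5 = 2.1789
v = 4900 μL / 2.1789 = 2.25 × 10^3 μL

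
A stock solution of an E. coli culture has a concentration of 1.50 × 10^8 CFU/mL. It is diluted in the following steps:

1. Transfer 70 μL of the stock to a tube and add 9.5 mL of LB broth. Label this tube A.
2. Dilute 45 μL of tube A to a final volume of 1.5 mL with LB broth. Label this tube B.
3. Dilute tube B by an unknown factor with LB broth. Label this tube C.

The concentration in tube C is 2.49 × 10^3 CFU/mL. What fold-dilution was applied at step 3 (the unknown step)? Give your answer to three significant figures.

13.2-fold

Step 1: 70 μL + 9.5 mL = 9570 μL total → factor 9570/70 = 136.71
Step 2: 45 μL brought to 1.5 mL → factor 1500/45 = 33.333
Step 3: unknown factor x
Product of known-step factors = 4557.1
Overall factor = 1.50 × 10^8 CFU/mL / (2.49 × 10^3 CFU/mL) = 60241
x = 60241 / 4557.1 = 13.2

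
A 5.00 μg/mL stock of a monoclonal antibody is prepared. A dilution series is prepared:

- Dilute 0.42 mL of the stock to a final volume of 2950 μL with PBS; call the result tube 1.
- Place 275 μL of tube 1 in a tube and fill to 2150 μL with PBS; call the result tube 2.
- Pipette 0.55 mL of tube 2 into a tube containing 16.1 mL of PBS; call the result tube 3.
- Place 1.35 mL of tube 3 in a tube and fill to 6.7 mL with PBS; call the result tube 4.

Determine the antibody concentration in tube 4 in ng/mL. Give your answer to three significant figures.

0.606 ng/mL

Step 1: 0.42 mL brought to 2950 μL → factor 2.95/0.42 = 7.0238
Step 2: 275 μL brought to 2150 μL → factor 2150/275 = 7.8182
Step 3: 0.55 mL + 16.1 mL = 16.65 mL total → factor 16.65/0.55 = 30.273
Step 4: 1.35 mL brought to 6.7 mL → factor 6.7/1.35 = 4.963
Overall dilution factor = 7.0238 × 7.8182 × 30.273 × 4.963 = 8250.3
Final = 5.00 μg/mL / 8250.3 = 0.0006060 μg/mL = 0.606 ng/mL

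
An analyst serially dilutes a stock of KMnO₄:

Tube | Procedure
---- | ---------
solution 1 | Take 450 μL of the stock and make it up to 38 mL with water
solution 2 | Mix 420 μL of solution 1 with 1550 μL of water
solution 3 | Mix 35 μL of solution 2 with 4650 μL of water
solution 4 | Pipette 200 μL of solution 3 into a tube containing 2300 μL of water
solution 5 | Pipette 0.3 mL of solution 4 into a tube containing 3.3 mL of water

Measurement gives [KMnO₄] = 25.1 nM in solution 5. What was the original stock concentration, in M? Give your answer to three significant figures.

0.200 M

Step 1: 450 μL brought to 38 mL → factor 38000/450 = 84.444
Step 2: 420 μL + 1550 μL = 1970 μL total → factor 1970/420 = 4.6905
Step 3: 35 μL + 4650 μL = 4685 μL total → factor 4685/35 = 133.86
Step 4: 200 μL + 2300 μL = 2500 μL total → factor 2500/200 = 12.5
Step 5: 0.3 mL + 3.3 mL = 3.6 mL total → factor 3.6/0.3 = 12
Overall dilution factor = 84.444 × 4.6905 × 133.86 × 12.5 × 12 = 7.9528 × 10^6
Stock = 25.1 nM × 7.9528 × 10^6 = 1.996 × 10^8 nM = 0.200 M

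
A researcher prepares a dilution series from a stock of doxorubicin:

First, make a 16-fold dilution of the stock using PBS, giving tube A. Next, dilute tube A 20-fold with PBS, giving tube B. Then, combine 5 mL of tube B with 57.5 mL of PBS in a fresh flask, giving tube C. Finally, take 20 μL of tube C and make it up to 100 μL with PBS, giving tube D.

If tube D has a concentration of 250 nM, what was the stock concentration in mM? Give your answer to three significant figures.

5.00 mM

Step 1: 16-fold → factor 16
Step 2: 20-fold → factor 20
Step 3: 5 mL + 57.5 mL = 62.5 mL total → factor 62.5/5 = 12.5
Step 4: 20 μL brought to 100 μL → factor 100/20 = 5
Overall dilution factor = 16 × 20 × 12.5 × 5 = 20000
Stock = 250 nM × 20000 = 5.000 × 10^6 nM = 5.00 mM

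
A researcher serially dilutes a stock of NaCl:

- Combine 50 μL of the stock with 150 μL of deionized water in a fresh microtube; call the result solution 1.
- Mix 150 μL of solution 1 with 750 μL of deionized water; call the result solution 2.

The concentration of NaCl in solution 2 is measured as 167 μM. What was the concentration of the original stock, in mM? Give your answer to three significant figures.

4.01 mM

Step 1: 50 μL + 150 μL = 200 μL total → factor 200/50 = 4
Step 2: 150 μL + 750 μL = 900 μL total → factor 900/150 = 6
Overall dilution factor = 4 × 6 = 24
Stock = 167 μM × 24 = 4008 μM = 4.01 mM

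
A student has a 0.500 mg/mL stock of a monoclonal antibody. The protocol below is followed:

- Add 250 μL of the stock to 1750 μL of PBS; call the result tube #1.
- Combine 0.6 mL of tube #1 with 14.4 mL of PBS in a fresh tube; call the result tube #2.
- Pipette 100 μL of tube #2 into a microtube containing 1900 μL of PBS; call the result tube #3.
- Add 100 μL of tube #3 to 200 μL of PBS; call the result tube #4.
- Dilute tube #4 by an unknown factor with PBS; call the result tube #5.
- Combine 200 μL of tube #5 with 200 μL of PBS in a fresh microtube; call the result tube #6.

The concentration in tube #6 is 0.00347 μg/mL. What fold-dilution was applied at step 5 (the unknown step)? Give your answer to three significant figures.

6.00-fold

Step 1: 250 μL + 1750 μL = 2000 μL total → factor 2000/250 = 8
Step 2: 0.6 mL + 14.4 mL = 15 mL total → factor 15/0.6 = 25
Step 3: 100 μL + 1900 μL = 2000 μL total → factor 2000/100 = 20
Step 4: 100 μL + 200 μL = 300 μL total → factor 300/100 = 3
Step 5: unknown factor x
Step 6: 200 μL + 200 μL = 400 μL total → factor 400/200 = 2
Product of known-step factors = 24000
Overall factor = 0.500 mg/mL / (0.00347 μg/mL) = 1.4409 × 10^5
x = 1.4409 × 10^5 / 24000 = 6.00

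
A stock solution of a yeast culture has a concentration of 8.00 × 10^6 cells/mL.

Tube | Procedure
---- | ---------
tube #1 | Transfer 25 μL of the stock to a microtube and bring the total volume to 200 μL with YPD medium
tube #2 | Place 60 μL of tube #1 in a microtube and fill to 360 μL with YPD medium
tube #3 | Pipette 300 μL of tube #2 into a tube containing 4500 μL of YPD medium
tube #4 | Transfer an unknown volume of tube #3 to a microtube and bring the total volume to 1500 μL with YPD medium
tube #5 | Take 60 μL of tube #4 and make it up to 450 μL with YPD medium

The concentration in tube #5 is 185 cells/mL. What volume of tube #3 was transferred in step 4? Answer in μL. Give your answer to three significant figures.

200 μL

Step 1: 25 μL brought to 200 μL → factor 200/25 = 8
Step 2: 60 μL brought to 360 μL → factor 360/60 = 6
Step 3: 300 μL + 4500 μL = 4800 μL total → factor 4800/300 = 16
Step 4: v brought to 1500 μL → factor = 1500 μL/v
Step 5: 60 μL brought to 450 μL → factor 450/60 = 7.5
Product of known-step factors = 5760
Overall factor = 8.00 × 10^6 cells/mL / (185 cells/mL) = 43243
Step-4 factor = 43243 / 5760 = 7.5075
v = 1500 μL / 7.5075 = 200 μL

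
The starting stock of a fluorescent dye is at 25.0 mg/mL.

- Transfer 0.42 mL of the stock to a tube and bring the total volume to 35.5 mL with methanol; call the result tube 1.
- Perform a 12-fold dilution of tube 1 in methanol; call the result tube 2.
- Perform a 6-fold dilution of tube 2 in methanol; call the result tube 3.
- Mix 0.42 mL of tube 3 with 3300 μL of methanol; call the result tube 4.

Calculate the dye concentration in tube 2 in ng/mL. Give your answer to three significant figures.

Step 1: 0.42 mL brought to 35.5 mL → factor 35.5/0.42 = 84.524
Step 2: 12-fold → factor 12
Dilution factor through tube 2 = 84.524 × 12 = 1014.3
[tube 2] = 25.0 mg/mL / 1014.3 = 0.02465 mg/mL = 2.46 × 10^4 ng/mL

2.46 × 10^4 ng/mL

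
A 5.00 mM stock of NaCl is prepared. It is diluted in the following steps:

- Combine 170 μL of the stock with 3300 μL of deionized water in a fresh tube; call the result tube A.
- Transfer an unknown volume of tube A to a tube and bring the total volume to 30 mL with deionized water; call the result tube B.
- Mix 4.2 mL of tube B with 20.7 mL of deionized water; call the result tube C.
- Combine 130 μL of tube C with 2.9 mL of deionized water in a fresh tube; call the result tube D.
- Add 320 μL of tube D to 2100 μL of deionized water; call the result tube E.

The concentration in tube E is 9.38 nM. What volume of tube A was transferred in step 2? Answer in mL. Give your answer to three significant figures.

Step 1: 170 μL + 3300 μL = 3470 μL total → factor 3470/170 = 20.412
Step 2: v brought to 30 mL → factor = 30 mL/v
Step 3: 4.2 mL + 20.7 mL = 24.9 mL total → factor 24.9/4.2 = 5.9286
Step 4: 130 μL + 2.9 mL = 3030 μL total → factor 3030/130 = 23.308
Step 5: 320 μL + 2100 μL = 2420 μL total → factor 2420/320 = 7.5625
Product of known-step factors = 21330
Overall factor = 5.00 mM / (9.38 nM) = 5.3305 × 10^5
Step-2 factor = 5.3305 × 10^5 / 21330 = 24.99
v = 30 mL / 24.99 = 1.20 mL

1.20 mL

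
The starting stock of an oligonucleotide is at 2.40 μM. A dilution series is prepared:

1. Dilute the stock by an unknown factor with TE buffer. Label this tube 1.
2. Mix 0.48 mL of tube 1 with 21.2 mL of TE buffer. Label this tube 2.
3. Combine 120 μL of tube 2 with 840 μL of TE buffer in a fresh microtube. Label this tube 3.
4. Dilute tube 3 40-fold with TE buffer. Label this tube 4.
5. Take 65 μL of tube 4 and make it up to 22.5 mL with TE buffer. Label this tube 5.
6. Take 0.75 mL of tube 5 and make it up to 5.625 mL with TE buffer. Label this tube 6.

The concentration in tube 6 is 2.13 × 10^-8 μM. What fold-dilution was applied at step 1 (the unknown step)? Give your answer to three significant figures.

Step 1: unknown factor x
Step 2: 0.48 mL + 21.2 mL = 21.68 mL total → factor 21.68/0.48 = 45.167
Step 3: 120 μL + 840 μL = 960 μL total → factor 960/120 = 8
Step 4: 40-fold → factor 40
Step 5: 65 μL brought to 22.5 mL → factor 22500/65 = 346.15
Step 6: 0.75 mL brought to 5.625 mL → factor 5.625/0.75 = 7.5
Product of known-step factors = 3.7523 × 10^7
Overall factor = 2.40 μM / (2.13 × 10^-8 μM) = 1.1268 × 10^8
x = 1.1268 × 10^8 / 3.7523 × 10^7 = 3.00

3.00-fold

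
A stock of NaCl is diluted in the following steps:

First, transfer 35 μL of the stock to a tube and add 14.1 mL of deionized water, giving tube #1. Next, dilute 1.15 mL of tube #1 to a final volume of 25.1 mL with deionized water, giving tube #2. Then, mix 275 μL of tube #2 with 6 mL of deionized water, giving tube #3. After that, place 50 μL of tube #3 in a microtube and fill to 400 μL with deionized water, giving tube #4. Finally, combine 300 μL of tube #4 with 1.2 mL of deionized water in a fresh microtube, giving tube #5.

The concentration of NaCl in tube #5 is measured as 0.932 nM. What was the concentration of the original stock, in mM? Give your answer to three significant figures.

7.50 mM

Step 1: 35 μL + 14.1 mL = 14135 μL total → factor 14135/35 = 403.86
Step 2: 1.15 mL brought to 25.1 mL → factor 25.1/1.15 = 21.826
Step 3: 275 μL + 6 mL = 6275 μL total → factor 6275/275 = 22.818
Step 4: 50 μL brought to 400 μL → factor 400/50 = 8
Step 5: 300 μL + 1.2 mL = 1500 μL total → factor 1500/300 = 5
Overall dilution factor = 403.86 × 21.826 × 22.818 × 8 × 5 = 8.0453 × 10^6
Stock = 0.932 nM × 8.0453 × 10^6 = 7.498 × 10^6 nM = 7.50 mM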